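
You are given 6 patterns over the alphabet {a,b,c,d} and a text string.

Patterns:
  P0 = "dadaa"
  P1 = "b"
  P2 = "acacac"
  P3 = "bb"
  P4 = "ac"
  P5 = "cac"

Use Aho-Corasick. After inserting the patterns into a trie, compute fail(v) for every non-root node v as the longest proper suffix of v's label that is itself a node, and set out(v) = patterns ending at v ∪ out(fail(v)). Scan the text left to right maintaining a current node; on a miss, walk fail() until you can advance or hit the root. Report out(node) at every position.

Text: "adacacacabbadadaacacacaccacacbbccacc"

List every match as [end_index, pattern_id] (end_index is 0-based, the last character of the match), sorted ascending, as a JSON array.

Build:
Trie (insert patterns):
  n0 'ε': a→7 b→6 c→14 d→1
  n1 'd': a→2
  n2 'da': d→3
  n3 'dad': a→4
  n4 'dada': a→5
  n5 'dadaa': ·  [P0 ends]
  n6 'b': b→13  [P1 ends]
  n7 'a': c→8
  n8 'ac': a→9  [P4 ends]
  n9 'aca': c→10
  n10 'acac': a→11
  n11 'acaca': c→12
  n12 'acacac': ·  [P2 ends]
  n13 'bb': ·  [P3 ends]
  n14 'c': a→15
  n15 'ca': c→16
  n16 'cac': ·  [P5 ends]

BFS fail/out derivation:
  fail(1) 'd': from fail(0)=0 chase 'd': 0 ⇒ 0;  out=∅∪out(0)=∅
  fail(6) 'b': from fail(0)=0 chase 'b': 0 ⇒ 0;  out={1}∪out(0)={1}
  fail(7) 'a': from fail(0)=0 chase 'a': 0 ⇒ 0;  out=∅∪out(0)=∅
  fail(14) 'c': from fail(0)=0 chase 'c': 0 ⇒ 0;  out=∅∪out(0)=∅
  fail(2) 'da': from fail(1)=0 chase 'a': 0 ⇒ 7;  out=∅∪out(7)=∅
  fail(8) 'ac': from fail(7)=0 chase 'c': 0 ⇒ 14;  out={4}∪out(14)={4}
  fail(13) 'bb': from fail(6)=0 chase 'b': 0 ⇒ 6;  out={3}∪out(6)={1,3}
  fail(15) 'ca': from fail(14)=0 chase 'a': 0 ⇒ 7;  out=∅∪out(7)=∅
  fail(3) 'dad': from fail(2)=7 chase 'd': 7→0 ⇒ 1;  out=∅∪out(1)=∅
  fail(9) 'aca': from fail(8)=14 chase 'a': 14 ⇒ 15;  out=∅∪out(15)=∅
  fail(16) 'cac': from fail(15)=7 chase 'c': 7 ⇒ 8;  out={5}∪out(8)={4,5}
  fail(4) 'dada': from fail(3)=1 chase 'a': 1 ⇒ 2;  out=∅∪out(2)=∅
  fail(10) 'acac': from fail(9)=15 chase 'c': 15 ⇒ 16;  out=∅∪out(16)={4,5}
  fail(5) 'dadaa': from fail(4)=2 chase 'a': 2→7→0 ⇒ 7;  out={0}∪out(7)={0}
  fail(11) 'acaca': from fail(10)=16 chase 'a': 16→8 ⇒ 9;  out=∅∪out(9)=∅
  fail(12) 'acacac': from fail(11)=9 chase 'c': 9 ⇒ 10;  out={2}∪out(10)={2,4,5}

Text stream:
i=0 'a': node 0→7
i=1 'd': node 7→1 (via fail)
i=2 'a': node 1→2
i=3 'c': node 2→8 (via fail)  → match P4@[2:3]
i=4 'a': node 8→9
i=5 'c': node 9→10  → match P4@[4:5],P5@[3:5]
i=6 'a': node 10→11
i=7 'c': node 11→12  → match P2@[2:7],P4@[6:7],P5@[5:7]
i=8 'a': node 12→11 (via fail)
i=9 'b': node 11→6 (via fail)  → match P1@[9:9]
i=10 'b': node 6→13  → match P1@[10:10],P3@[9:10]
i=11 'a': node 13→7 (via fail)
i=12 'd': node 7→1 (via fail)
i=13 'a': node 1→2
i=14 'd': node 2→3
i=15 'a': node 3→4
i=16 'a': node 4→5  → match P0@[12:16]
i=17 'c': node 5→8 (via fail)  → match P4@[16:17]
i=18 'a': node 8→9
i=19 'c': node 9→10  → match P4@[18:19],P5@[17:19]
i=20 'a': node 10→11
i=21 'c': node 11→12  → match P2@[16:21],P4@[20:21],P5@[19:21]
i=22 'a': node 12→11 (via fail)
i=23 'c': node 11→12  → match P2@[18:23],P4@[22:23],P5@[21:23]
i=24 'c': node 12→14 (via fail)
i=25 'a': node 14→15
i=26 'c': node 15→16  → match P4@[25:26],P5@[24:26]
i=27 'a': node 16→9 (via fail)
i=28 'c': node 9→10  → match P4@[27:28],P5@[26:28]
i=29 'b': node 10→6 (via fail)  → match P1@[29:29]
i=30 'b': node 6→13  → match P1@[30:30],P3@[29:30]
i=31 'c': node 13→14 (via fail)
i=32 'c': node 14→14 (via fail)
i=33 'a': node 14→15
i=34 'c': node 15→16  → match P4@[33:34],P5@[32:34]
i=35 'c': node 16→14 (via fail)

Result: [[3,4],[5,4],[5,5],[7,2],[7,4],[7,5],[9,1],[10,1],[10,3],[16,0],[17,4],[19,4],[19,5],[21,2],[21,4],[21,5],[23,2],[23,4],[23,5],[26,4],[26,5],[28,4],[28,5],[29,1],[30,1],[30,3],[34,4],[34,5]]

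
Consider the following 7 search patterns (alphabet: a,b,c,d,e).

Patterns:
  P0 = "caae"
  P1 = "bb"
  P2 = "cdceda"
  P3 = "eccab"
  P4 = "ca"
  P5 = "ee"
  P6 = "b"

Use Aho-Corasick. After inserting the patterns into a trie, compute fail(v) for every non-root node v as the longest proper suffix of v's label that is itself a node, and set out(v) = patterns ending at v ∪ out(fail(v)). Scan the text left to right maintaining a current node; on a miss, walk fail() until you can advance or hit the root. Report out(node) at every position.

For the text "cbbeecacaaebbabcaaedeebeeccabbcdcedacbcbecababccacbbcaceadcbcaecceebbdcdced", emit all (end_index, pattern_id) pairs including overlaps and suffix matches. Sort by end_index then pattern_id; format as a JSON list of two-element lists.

Build automaton:
Trie (insert patterns):
  n0 'ε': b→5 c→1 e→12
  n1 'c': a→2 d→7
  n2 'ca': a→3  ←P4
  n3 'caa': e→4
  n4 'caae': ·  ←P0
  n5 'b': b→6  ←P6
  n6 'bb': ·  ←P1
  n7 'cd': c→8
  n8 'cdc': e→9
  n9 'cdce': d→10
  n10 'cdced': a→11
  n11 'cdceda': ·  ←P2
  n12 'e': c→13 e→17
  n13 'ec': c→14
  n14 'ecc': a→15
  n15 'ecca': b→16
  n16 'eccab': ·  ←P3
  n17 'ee': ·  ←P5

BFS fail/out derivation:
  n1('c'): parent n0 fail=0; on 'c' 0 → fail=0;  out ∅∪∅=∅
  n5('b'): parent n0 fail=0; on 'b' 0 → fail=0;  out {6}∪∅={6}
  n12('e'): parent n0 fail=0; on 'e' 0 → fail=0;  out ∅∪∅=∅
  n2('ca'): parent n1 fail=0; on 'a' 0 → fail=0;  out {4}∪∅={4}
  n6('bb'): parent n5 fail=0; on 'b' 0 → fail=5;  out {1}∪{6}={1,6}
  n7('cd'): parent n1 fail=0; on 'd' 0 → fail=0;  out ∅∪∅=∅
  n13('ec'): parent n12 fail=0; on 'c' 0 → fail=1;  out ∅∪∅=∅
  n17('ee'): parent n12 fail=0; on 'e' 0 → fail=12;  out {5}∪∅={5}
  n3('caa'): parent n2 fail=0; on 'a' 0 → fail=0;  out ∅∪∅=∅
  n8('cdc'): parent n7 fail=0; on 'c' 0 → fail=1;  out ∅∪∅=∅
  n14('ecc'): parent n13 fail=1; on 'c' 1→0 → fail=1;  out ∅∪∅=∅
  n4('caae'): parent n3 fail=0; on 'e' 0 → fail=12;  out {0}∪∅={0}
  n9('cdce'): parent n8 fail=1; on 'e' 1→0 → fail=12;  out ∅∪∅=∅
  n15('ecca'): parent n14 fail=1; on 'a' 1 → fail=2;  out ∅∪{4}={4}
  n10('cdced'): parent n9 fail=12; on 'd' 12→0 → fail=0;  out ∅∪∅=∅
  n16('eccab'): parent n15 fail=2; on 'b' 2→0 → fail=5;  out {3}∪{6}={3,6}
  n11('cdceda'): parent n10 fail=0; on 'a' 0 → fail=0;  out {2}∪∅={2}

Text stream:
i=0 'c': node 0→1
i=1 'b': node 1→5 ·f  ** P6@[1:1]
i=2 'b': node 5→6  ** P1@[1:2],P6@[2:2]
i=3 'e': node 6→12 ·f
i=4 'e': node 12→17  ** P5@[3:4]
i=5 'c': node 17→13 ·f
i=6 'a': node 13→2 ·f  ** P4@[5:6]
i=7 'c': node 2→1 ·f
i=8 'a': node 1→2  ** P4@[7:8]
i=9 'a': node 2→3
i=10 'e': node 3→4  ** P0@[7:10]
i=11 'b': node 4→5 ·f  ** P6@[11:11]
i=12 'b': node 5→6  ** P1@[11:12],P6@[12:12]
i=13 'a': node 6→0 ·f
i=14 'b': node 0→5  ** P6@[14:14]
i=15 'c': node 5→1 ·f
i=16 'a': node 1→2  ** P4@[15:16]
i=17 'a': node 2→3
i=18 'e': node 3→4  ** P0@[15:18]
i=19 'd': node 4→0 ·f
i=20 'e': node 0→12
i=21 'e': node 12→17  ** P5@[20:21]
i=22 'b': node 17→5 ·f  ** P6@[22:22]
i=23 'e': node 5→12 ·f
i=24 'e': node 12→17  ** P5@[23:24]
i=25 'c': node 17→13 ·f
i=26 'c': node 13→14
i=27 'a': node 14→15  ** P4@[26:27]
i=28 'b': node 15→16  ** P3@[24:28],P6@[28:28]
i=29 'b': node 16→6 ·f  ** P1@[28:29],P6@[29:29]
i=30 'c': node 6→1 ·f
i=31 'd': node 1→7
i=32 'c': node 7→8
i=33 'e': node 8→9
i=34 'd': node 9→10
i=35 'a': node 10→11  ** P2@[30:35]
i=36 'c': node 11→1 ·f
i=37 'b': node 1→5 ·f  ** P6@[37:37]
i=38 'c': node 5→1 ·f
i=39 'b': node 1→5 ·f  ** P6@[39:39]
i=40 'e': node 5→12 ·f
i=41 'c': node 12→13
i=42 'a': node 13→2 ·f  ** P4@[41:42]
i=43 'b': node 2→5 ·f  ** P6@[43:43]
i=44 'a': node 5→0 ·f
i=45 'b': node 0→5  ** P6@[45:45]
i=46 'c': node 5→1 ·f
i=47 'c': node 1→1 ·f
i=48 'a': node 1→2  ** P4@[47:48]
i=49 'c': node 2→1 ·f
i=50 'b': node 1→5 ·f  ** P6@[50:50]
i=51 'b': node 5→6  ** P1@[50:51],P6@[51:51]
i=52 'c': node 6→1 ·f
i=53 'a': node 1→2  ** P4@[52:53]
i=54 'c': node 2→1 ·f
i=55 'e': node 1→12 ·f
i=56 'a': node 12→0 ·f
i=57 'd': node 0→0
i=58 'c': node 0→1
i=59 'b': node 1→5 ·f  ** P6@[59:59]
i=60 'c': node 5→1 ·f
i=61 'a': node 1→2  ** P4@[60:61]
i=62 'e': node 2→12 ·f
i=63 'c': node 12→13
i=64 'c': node 13→14
i=65 'e': node 14→12 ·f
i=66 'e': node 12→17  ** P5@[65:66]
i=67 'b': node 17→5 ·f  ** P6@[67:67]
i=68 'b': node 5→6  ** P1@[67:68],P6@[68:68]
i=69 'd': node 6→0 ·f
i=70 'c': node 0→1
i=71 'd': node 1→7
i=72 'c': node 7→8
i=73 'e': node 8→9
i=74 'd': node 9→10

All matches (sorted): [[1,6],[2,1],[2,6],[4,5],[6,4],[8,4],[10,0],[11,6],[12,1],[12,6],[14,6],[16,4],[18,0],[21,5],[22,6],[24,5],[27,4],[28,3],[28,6],[29,1],[29,6],[35,2],[37,6],[39,6],[42,4],[43,6],[45,6],[48,4],[50,6],[51,1],[51,6],[53,4],[59,6],[61,4],[66,5],[67,6],[68,1],[68,6]]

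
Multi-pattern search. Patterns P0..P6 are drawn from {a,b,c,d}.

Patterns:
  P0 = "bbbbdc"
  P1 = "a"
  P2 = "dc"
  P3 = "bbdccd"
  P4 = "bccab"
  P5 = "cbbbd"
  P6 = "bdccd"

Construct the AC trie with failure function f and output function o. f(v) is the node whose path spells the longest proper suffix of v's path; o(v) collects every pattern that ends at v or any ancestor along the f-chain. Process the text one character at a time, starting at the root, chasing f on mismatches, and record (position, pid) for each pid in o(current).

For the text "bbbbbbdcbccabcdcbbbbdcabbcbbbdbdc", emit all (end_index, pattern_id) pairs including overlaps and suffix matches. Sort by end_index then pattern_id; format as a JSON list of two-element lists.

Build:
Trie nodes:
  0='ε' goto a→7 b→1 c→18 d→8
  1='b' goto b→2 c→14 d→23
  2='bb' goto b→3 d→10
  3='bbb' goto b→4
  4='bbbb' goto d→5
  5='bbbbd' goto c→6
  6='bbbbdc' goto ·  ←P0
  7='a' goto ·  ←P1
  8='d' goto c→9
  9='dc' goto ·  ←P2
  10='bbd' goto c→11
  11='bbdc' goto c→12
  12='bbdcc' goto d→13
  13='bbdccd' goto ·  ←P3
  14='bc' goto c→15
  15='bcc' goto a→16
  16='bcca' goto b→17
  17='bccab' goto ·  ←P4
  18='c' goto b→19
  19='cb' goto b→20
  20='cbb' goto b→21
  21='cbbb' goto d→22
  22='cbbbd' goto ·  ←P5
  23='bd' goto c→24
  24='bdc' goto c→25
  25='bdcc' goto d→26
  26='bdccd' goto ·  ←P6

Failure links (BFS by depth):
  n1('b'): parent n0 fail=0; on 'b' 0 → fail=0;  out ∅∪∅=∅
  n7('a'): parent n0 fail=0; on 'a' 0 → fail=0;  out {1}∪∅={1}
  n8('d'): parent n0 fail=0; on 'd' 0 → fail=0;  out ∅∪∅=∅
  n18('c'): parent n0 fail=0; on 'c' 0 → fail=0;  out ∅∪∅=∅
  n2('bb'): parent n1 fail=0; on 'b' 0 → fail=1;  out ∅∪∅=∅
  n9('dc'): parent n8 fail=0; on 'c' 0 → fail=18;  out {2}∪∅={2}
  n14('bc'): parent n1 fail=0; on 'c' 0 → fail=18;  out ∅∪∅=∅
  n19('cb'): parent n18 fail=0; on 'b' 0 → fail=1;  out ∅∪∅=∅
  n23('bd'): parent n1 fail=0; on 'd' 0 → fail=8;  out ∅∪∅=∅
  n3('bbb'): parent n2 fail=1; on 'b' 1 → fail=2;  out ∅∪∅=∅
  n10('bbd'): parent n2 fail=1; on 'd' 1 → fail=23;  out ∅∪∅=∅
  n15('bcc'): parent n14 fail=18; on 'c' 18→0 → fail=18;  out ∅∪∅=∅
  n20('cbb'): parent n19 fail=1; on 'b' 1 → fail=2;  out ∅∪∅=∅
  n24('bdc'): parent n23 fail=8; on 'c' 8 → fail=9;  out ∅∪{2}={2}
  n4('bbbb'): parent n3 fail=2; on 'b' 2 → fail=3;  out ∅∪∅=∅
  n11('bbdc'): parent n10 fail=23; on 'c' 23 → fail=24;  out ∅∪{2}={2}
  n16('bcca'): parent n15 fail=18; on 'a' 18→0 → fail=7;  out ∅∪{1}={1}
  n21('cbbb'): parent n20 fail=2; on 'b' 2 → fail=3;  out ∅∪∅=∅
  n25('bdcc'): parent n24 fail=9; on 'c' 9→18→0 → fail=18;  out ∅∪∅=∅
  n5('bbbbd'): parent n4 fail=3; on 'd' 3→2 → fail=10;  out ∅∪∅=∅
  n12('bbdcc'): parent n11 fail=24; on 'c' 24 → fail=25;  out ∅∪∅=∅
  n17('bccab'): parent n16 fail=7; on 'b' 7→0 → fail=1;  out {4}∪∅={4}
  n22('cbbbd'): parent n21 fail=3; on 'd' 3→2 → fail=10;  out {5}∪∅={5}
  n26('bdccd'): parent n25 fail=18; on 'd' 18→0 → fail=8;  out {6}∪∅={6}
  n6('bbbbdc'): parent n5 fail=10; on 'c' 10 → fail=11;  out {0}∪{2}={0,2}
  n13('bbdccd'): parent n12 fail=25; on 'd' 25 → fail=26;  out {3}∪{6}={3,6}

Run:
pos 0 'b': at 1
pos 1 'b': at 2
pos 2 'b': at 3
pos 3 'b': at 4
pos 4 'b': at 4 (fail-walked)
pos 5 'b': at 4 (fail-walked)
pos 6 'd': at 5
pos 7 'c': at 6  emit P0@[2:7],P2@[6:7]
pos 8 'b': at 19 (fail-walked)
pos 9 'c': at 14 (fail-walked)
pos 10 'c': at 15
pos 11 'a': at 16  emit P1@[11:11]
pos 12 'b': at 17  emit P4@[8:12]
pos 13 'c': at 14 (fail-walked)
pos 14 'd': at 8 (fail-walked)
pos 15 'c': at 9  emit P2@[14:15]
pos 16 'b': at 19 (fail-walked)
pos 17 'b': at 20
pos 18 'b': at 21
pos 19 'b': at 4 (fail-walked)
pos 20 'd': at 5
pos 21 'c': at 6  emit P0@[16:21],P2@[20:21]
pos 22 'a': at 7 (fail-walked)  emit P1@[22:22]
pos 23 'b': at 1 (fail-walked)
pos 24 'b': at 2
pos 25 'c': at 14 (fail-walked)
pos 26 'b': at 19 (fail-walked)
pos 27 'b': at 20
pos 28 'b': at 21
pos 29 'd': at 22  emit P5@[25:29]
pos 30 'b': at 1 (fail-walked)
pos 31 'd': at 23
pos 32 'c': at 24  emit P2@[31:32]

Matches: [[7,0],[7,2],[11,1],[12,4],[15,2],[21,0],[21,2],[22,1],[29,5],[32,2]]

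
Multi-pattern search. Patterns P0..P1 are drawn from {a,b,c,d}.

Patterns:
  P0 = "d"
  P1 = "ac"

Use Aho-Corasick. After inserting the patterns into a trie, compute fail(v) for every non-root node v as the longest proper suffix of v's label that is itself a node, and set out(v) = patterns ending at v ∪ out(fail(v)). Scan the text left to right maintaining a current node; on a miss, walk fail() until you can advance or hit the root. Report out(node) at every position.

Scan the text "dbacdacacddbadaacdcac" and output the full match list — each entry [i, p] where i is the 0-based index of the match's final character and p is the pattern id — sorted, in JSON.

Construct AC machine:
Trie nodes:
  0='ε' goto a→2 d→1
  1='d' goto ·  [P0 ends]
  2='a' goto c→3
  3='ac' goto ·  [P1 ends]

Failure links (BFS by depth):
  n1('d'): parent n0 fail=0; on 'd' 0 → fail=0;  out {0}∪∅={0}
  n2('a'): parent n0 fail=0; on 'a' 0 → fail=0;  out ∅∪∅=∅
  n3('ac'): parent n2 fail=0; on 'c' 0 → fail=0;  out {1}∪∅={1}

Run:
[0] read 'd'  n0⇒n1  → match P0@[0:0]
[1] read 'b'  n1⇒n0 ·f
[2] read 'a'  n0⇒n2
[3] read 'c'  n2⇒n3  → match P1@[2:3]
[4] read 'd'  n3⇒n1 ·f  → match P0@[4:4]
[5] read 'a'  n1⇒n2 ·f
[6] read 'c'  n2⇒n3  → match P1@[5:6]
[7] read 'a'  n3⇒n2 ·f
[8] read 'c'  n2⇒n3  → match P1@[7:8]
[9] read 'd'  n3⇒n1 ·f  → match P0@[9:9]
[10] read 'd'  n1⇒n1 ·f  → match P0@[10:10]
[11] read 'b'  n1⇒n0 ·f
[12] read 'a'  n0⇒n2
[13] read 'd'  n2⇒n1 ·f  → match P0@[13:13]
[14] read 'a'  n1⇒n2 ·f
[15] read 'a'  n2⇒n2 ·f
[16] read 'c'  n2⇒n3  → match P1@[15:16]
[17] read 'd'  n3⇒n1 ·f  → match P0@[17:17]
[18] read 'c'  n1⇒n0 ·f
[19] read 'a'  n0⇒n2
[20] read 'c'  n2⇒n3  → match P1@[19:20]

Matches: [[0,0],[3,1],[4,0],[6,1],[8,1],[9,0],[10,0],[13,0],[16,1],[17,0],[20,1]]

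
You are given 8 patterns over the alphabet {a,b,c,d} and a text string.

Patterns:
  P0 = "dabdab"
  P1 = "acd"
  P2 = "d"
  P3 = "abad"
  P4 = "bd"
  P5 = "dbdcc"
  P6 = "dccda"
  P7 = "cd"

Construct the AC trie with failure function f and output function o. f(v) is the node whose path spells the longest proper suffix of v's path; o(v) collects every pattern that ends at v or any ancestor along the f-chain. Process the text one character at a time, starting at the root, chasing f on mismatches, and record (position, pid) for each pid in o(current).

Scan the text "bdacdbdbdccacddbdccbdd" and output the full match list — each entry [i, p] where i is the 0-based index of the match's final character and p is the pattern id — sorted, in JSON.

Build automaton:
Trie (insert patterns):
  n0 'ε': a→7 b→13 c→23 d→1
  n1 'd': a→2 b→15 c→19  [P2 ends]
  n2 'da': b→3
  n3 'dab': d→4
  n4 'dabd': a→5
  n5 'dabda': b→6
  n6 'dabdab': ·  [P0 ends]
  n7 'a': b→10 c→8
  n8 'ac': d→9
  n9 'acd': ·  [P1 ends]
  n10 'ab': a→11
  n11 'aba': d→12
  n12 'abad': ·  [P3 ends]
  n13 'b': d→14
  n14 'bd': ·  [P4 ends]
  n15 'db': d→16
  n16 'dbd': c→17
  n17 'dbdc': c→18
  n18 'dbdcc': ·  [P5 ends]
  n19 'dc': c→20
  n20 'dcc': d→21
  n21 'dccd': a→22
  n22 'dccda': ·  [P6 ends]
  n23 'c': d→24
  n24 'cd': ·  [P7 ends]

BFS fail/out derivation:
  fail(1) 'd': from fail(0)=0 chase 'd': 0 ⇒ 0;  out={2}∪out(0)={2}
  fail(7) 'a': from fail(0)=0 chase 'a': 0 ⇒ 0;  out=∅∪out(0)=∅
  fail(13) 'b': from fail(0)=0 chase 'b': 0 ⇒ 0;  out=∅∪out(0)=∅
  fail(23) 'c': from fail(0)=0 chase 'c': 0 ⇒ 0;  out=∅∪out(0)=∅
  fail(2) 'da': from fail(1)=0 chase 'a': 0 ⇒ 7;  out=∅∪out(7)=∅
  fail(8) 'ac': from fail(7)=0 chase 'c': 0 ⇒ 23;  out=∅∪out(23)=∅
  fail(10) 'ab': from fail(7)=0 chase 'b': 0 ⇒ 13;  out=∅∪out(13)=∅
  fail(14) 'bd': from fail(13)=0 chase 'd': 0 ⇒ 1;  out={4}∪out(1)={2,4}
  fail(15) 'db': from fail(1)=0 chase 'b': 0 ⇒ 13;  out=∅∪out(13)=∅
  fail(19) 'dc': from fail(1)=0 chase 'c': 0 ⇒ 23;  out=∅∪out(23)=∅
  fail(24) 'cd': from fail(23)=0 chase 'd': 0 ⇒ 1;  out={7}∪out(1)={2,7}
  fail(3) 'dab': from fail(2)=7 chase 'b': 7 ⇒ 10;  out=∅∪out(10)=∅
  fail(9) 'acd': from fail(8)=23 chase 'd': 23 ⇒ 24;  out={1}∪out(24)={1,2,7}
  fail(11) 'aba': from fail(10)=13 chase 'a': 13→0 ⇒ 7;  out=∅∪out(7)=∅
  fail(16) 'dbd': from fail(15)=13 chase 'd': 13 ⇒ 14;  out=∅∪out(14)={2,4}
  fail(20) 'dcc': from fail(19)=23 chase 'c': 23→0 ⇒ 23;  out=∅∪out(23)=∅
  fail(4) 'dabd': from fail(3)=10 chase 'd': 10→13 ⇒ 14;  out=∅∪out(14)={2,4}
  fail(12) 'abad': from fail(11)=7 chase 'd': 7→0 ⇒ 1;  out={3}∪out(1)={2,3}
  fail(17) 'dbdc': from fail(16)=14 chase 'c': 14→1 ⇒ 19;  out=∅∪out(19)=∅
  fail(21) 'dccd': from fail(20)=23 chase 'd': 23 ⇒ 24;  out=∅∪out(24)={2,7}
  fail(5) 'dabda': from fail(4)=14 chase 'a': 14→1 ⇒ 2;  out=∅∪out(2)=∅
  fail(18) 'dbdcc': from fail(17)=19 chase 'c': 19 ⇒ 20;  out={5}∪out(20)={5}
  fail(22) 'dccda': from fail(21)=24 chase 'a': 24→1 ⇒ 2;  out={6}∪out(2)={6}
  fail(6) 'dabdab': from fail(5)=2 chase 'b': 2 ⇒ 3;  out={0}∪out(3)={0}

Scan:
pos 0 'b': at 13
pos 1 'd': at 14  ** P2@[1:1],P4@[0:1]
pos 2 'a': at 2 (via fail)
pos 3 'c': at 8 (via fail)
pos 4 'd': at 9  ** P1@[2:4],P2@[4:4],P7@[3:4]
pos 5 'b': at 15 (via fail)
pos 6 'd': at 16  ** P2@[6:6],P4@[5:6]
pos 7 'b': at 15 (via fail)
pos 8 'd': at 16  ** P2@[8:8],P4@[7:8]
pos 9 'c': at 17
pos 10 'c': at 18  ** P5@[6:10]
pos 11 'a': at 7 (via fail)
pos 12 'c': at 8
pos 13 'd': at 9  ** P1@[11:13],P2@[13:13],P7@[12:13]
pos 14 'd': at 1 (via fail)  ** P2@[14:14]
pos 15 'b': at 15
pos 16 'd': at 16  ** P2@[16:16],P4@[15:16]
pos 17 'c': at 17
pos 18 'c': at 18  ** P5@[14:18]
pos 19 'b': at 13 (via fail)
pos 20 'd': at 14  ** P2@[20:20],P4@[19:20]
pos 21 'd': at 1 (via fail)  ** P2@[21:21]

All matches (sorted): [[1,2],[1,4],[4,1],[4,2],[4,7],[6,2],[6,4],[8,2],[8,4],[10,5],[13,1],[13,2],[13,7],[14,2],[16,2],[16,4],[18,5],[20,2],[20,4],[21,2]]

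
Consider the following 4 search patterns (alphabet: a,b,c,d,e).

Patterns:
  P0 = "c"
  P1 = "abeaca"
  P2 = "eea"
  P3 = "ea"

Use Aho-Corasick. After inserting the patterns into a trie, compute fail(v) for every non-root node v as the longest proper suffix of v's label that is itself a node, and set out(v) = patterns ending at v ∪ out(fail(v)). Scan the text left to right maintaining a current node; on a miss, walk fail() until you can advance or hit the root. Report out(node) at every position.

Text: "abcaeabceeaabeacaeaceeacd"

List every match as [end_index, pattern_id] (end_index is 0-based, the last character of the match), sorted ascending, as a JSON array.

Construct AC machine:
Trie (insert patterns):
  0='ε' goto a→2 c→1 e→8
  1='c' goto ·  [P0 ends]
  2='a' goto b→3
  3='ab' goto e→4
  4='abe' goto a→5
  5='abea' goto c→6
  6='abeac' goto a→7
  7='abeaca' goto ·  [P1 ends]
  8='e' goto a→11 e→9
  9='ee' goto a→10
  10='eea' goto ·  [P2 ends]
  11='ea' goto ·  [P3 ends]

Failure links (BFS by depth):
  n1('c'): parent n0 fail=0; on 'c' 0 → fail=0;  out {0}∪∅={0}
  n2('a'): parent n0 fail=0; on 'a' 0 → fail=0;  out ∅∪∅=∅
  n8('e'): parent n0 fail=0; on 'e' 0 → fail=0;  out ∅∪∅=∅
  n3('ab'): parent n2 fail=0; on 'b' 0 → fail=0;  out ∅∪∅=∅
  n9('ee'): parent n8 fail=0; on 'e' 0 → fail=8;  out ∅∪∅=∅
  n11('ea'): parent n8 fail=0; on 'a' 0 → fail=2;  out {3}∪∅={3}
  n4('abe'): parent n3 fail=0; on 'e' 0 → fail=8;  out ∅∪∅=∅
  n10('eea'): parent n9 fail=8; on 'a' 8 → fail=11;  out {2}∪{3}={2,3}
  n5('abea'): parent n4 fail=8; on 'a' 8 → fail=11;  out ∅∪{3}={3}
  n6('abeac'): parent n5 fail=11; on 'c' 11→2→0 → fail=1;  out ∅∪{0}={0}
  n7('abeaca'): parent n6 fail=1; on 'a' 1→0 → fail=2;  out {1}∪∅={1}

Scan:
pos 0 'a': at 2
pos 1 'b': at 3
pos 2 'c': at 1 ·f  ** P0@[2:2]
pos 3 'a': at 2 ·f
pos 4 'e': at 8 ·f
pos 5 'a': at 11  ** P3@[4:5]
pos 6 'b': at 3 ·f
pos 7 'c': at 1 ·f  ** P0@[7:7]
pos 8 'e': at 8 ·f
pos 9 'e': at 9
pos 10 'a': at 10  ** P2@[8:10],P3@[9:10]
pos 11 'a': at 2 ·f
pos 12 'b': at 3
pos 13 'e': at 4
pos 14 'a': at 5  ** P3@[13:14]
pos 15 'c': at 6  ** P0@[15:15]
pos 16 'a': at 7  ** P1@[11:16]
pos 17 'e': at 8 ·f
pos 18 'a': at 11  ** P3@[17:18]
pos 19 'c': at 1 ·f  ** P0@[19:19]
pos 20 'e': at 8 ·f
pos 21 'e': at 9
pos 22 'a': at 10  ** P2@[20:22],P3@[21:22]
pos 23 'c': at 1 ·f  ** P0@[23:23]
pos 24 'd': at 0 ·f

Result: [[2,0],[5,3],[7,0],[10,2],[10,3],[14,3],[15,0],[16,1],[18,3],[19,0],[22,2],[22,3],[23,0]]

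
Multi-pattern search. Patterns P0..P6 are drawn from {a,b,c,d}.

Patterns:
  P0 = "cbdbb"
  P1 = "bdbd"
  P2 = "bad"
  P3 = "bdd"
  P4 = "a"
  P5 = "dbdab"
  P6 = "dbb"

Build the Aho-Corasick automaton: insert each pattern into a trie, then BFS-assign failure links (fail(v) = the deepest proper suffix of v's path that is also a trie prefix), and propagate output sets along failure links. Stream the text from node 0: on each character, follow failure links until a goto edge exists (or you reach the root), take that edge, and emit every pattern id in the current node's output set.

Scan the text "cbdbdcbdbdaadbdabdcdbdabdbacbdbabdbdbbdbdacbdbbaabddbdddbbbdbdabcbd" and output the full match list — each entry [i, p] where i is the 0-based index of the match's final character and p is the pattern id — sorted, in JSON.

Build:
Trie (insert patterns):
  0='ε' goto a→13 b→6 c→1 d→14
  1='c' goto b→2
  2='cb' goto d→3
  3='cbd' goto b→4
  4='cbdb' goto b→5
  5='cbdbb' goto ·  ←P0
  6='b' goto a→10 d→7
  7='bd' goto b→8 d→12
  8='bdb' goto d→9
  9='bdbd' goto ·  ←P1
  10='ba' goto d→11
  11='bad' goto ·  ←P2
  12='bdd' goto ·  ←P3
  13='a' goto ·  ←P4
  14='d' goto b→15
  15='db' goto b→19 d→16
  16='dbd' goto a→17
  17='dbda' goto b→18
  18='dbdab' goto ·  ←P5
  19='dbb' goto ·  ←P6

BFS fail/out derivation:
  fail(1) 'c': from fail(0)=0 chase 'c': 0 ⇒ 0;  out=∅∪out(0)=∅
  fail(6) 'b': from fail(0)=0 chase 'b': 0 ⇒ 0;  out=∅∪out(0)=∅
  fail(13) 'a': from fail(0)=0 chase 'a': 0 ⇒ 0;  out={4}∪out(0)={4}
  fail(14) 'd': from fail(0)=0 chase 'd': 0 ⇒ 0;  out=∅∪out(0)=∅
  fail(2) 'cb': from fail(1)=0 chase 'b': 0 ⇒ 6;  out=∅∪out(6)=∅
  fail(7) 'bd': from fail(6)=0 chase 'd': 0 ⇒ 14;  out=∅∪out(14)=∅
  fail(10) 'ba': from fail(6)=0 chase 'a': 0 ⇒ 13;  out=∅∪out(13)={4}
  fail(15) 'db': from fail(14)=0 chase 'b': 0 ⇒ 6;  out=∅∪out(6)=∅
  fail(3) 'cbd': from fail(2)=6 chase 'd': 6 ⇒ 7;  out=∅∪out(7)=∅
  fail(8) 'bdb': from fail(7)=14 chase 'b': 14 ⇒ 15;  out=∅∪out(15)=∅
  fail(11) 'bad': from fail(10)=13 chase 'd': 13→0 ⇒ 14;  out={2}∪out(14)={2}
  fail(12) 'bdd': from fail(7)=14 chase 'd': 14→0 ⇒ 14;  out={3}∪out(14)={3}
  fail(16) 'dbd': from fail(15)=6 chase 'd': 6 ⇒ 7;  out=∅∪out(7)=∅
  fail(19) 'dbb': from fail(15)=6 chase 'b': 6→0 ⇒ 6;  out={6}∪out(6)={6}
  fail(4) 'cbdb': from fail(3)=7 chase 'b': 7 ⇒ 8;  out=∅∪out(8)=∅
  fail(9) 'bdbd': from fail(8)=15 chase 'd': 15 ⇒ 16;  out={1}∪out(16)={1}
  fail(17) 'dbda': from fail(16)=7 chase 'a': 7→14→0 ⇒ 13;  out=∅∪out(13)={4}
  fail(5) 'cbdbb': from fail(4)=8 chase 'b': 8→15 ⇒ 19;  out={0}∪out(19)={0,6}
  fail(18) 'dbdab': from fail(17)=13 chase 'b': 13→0 ⇒ 6;  out={5}∪out(6)={5}

Text stream:
i=0 'c': node 0→1
i=1 'b': node 1→2
i=2 'd': node 2→3
i=3 'b': node 3→4
i=4 'd': node 4→9 ·f  → match P1@[1:4]
i=5 'c': node 9→1 ·f
i=6 'b': node 1→2
i=7 'd': node 2→3
i=8 'b': node 3→4
i=9 'd': node 4→9 ·f  → match P1@[6:9]
i=10 'a': node 9→17 ·f  → match P4@[10:10]
i=11 'a': node 17→13 ·f  → match P4@[11:11]
i=12 'd': node 13→14 ·f
i=13 'b': node 14→15
i=14 'd': node 15→16
i=15 'a': node 16→17  → match P4@[15:15]
i=16 'b': node 17→18  → match P5@[12:16]
i=17 'd': node 18→7 ·f
i=18 'c': node 7→1 ·f
i=19 'd': node 1→14 ·f
i=20 'b': node 14→15
i=21 'd': node 15→16
i=22 'a': node 16→17  → match P4@[22:22]
i=23 'b': node 17→18  → match P5@[19:23]
i=24 'd': node 18→7 ·f
i=25 'b': node 7→8
i=26 'a': node 8→10 ·f  → match P4@[26:26]
i=27 'c': node 10→1 ·f
i=28 'b': node 1→2
i=29 'd': node 2→3
i=30 'b': node 3→4
i=31 'a': node 4→10 ·f  → match P4@[31:31]
i=32 'b': node 10→6 ·f
i=33 'd': node 6→7
i=34 'b': node 7→8
i=35 'd': node 8→9  → match P1@[32:35]
i=36 'b': node 9→8 ·f
i=37 'b': node 8→19 ·f  → match P6@[35:37]
i=38 'd': node 19→7 ·f
i=39 'b': node 7→8
i=40 'd': node 8→9  → match P1@[37:40]
i=41 'a': node 9→17 ·f  → match P4@[41:41]
i=42 'c': node 17→1 ·f
i=43 'b': node 1→2
i=44 'd': node 2→3
i=45 'b': node 3→4
i=46 'b': node 4→5  → match P0@[42:46],P6@[44:46]
i=47 'a': node 5→10 ·f  → match P4@[47:47]
i=48 'a': node 10→13 ·f  → match P4@[48:48]
i=49 'b': node 13→6 ·f
i=50 'd': node 6→7
i=51 'd': node 7→12  → match P3@[49:51]
i=52 'b': node 12→15 ·f
i=53 'd': node 15→16
i=54 'd': node 16→12 ·f  → match P3@[52:54]
i=55 'd': node 12→14 ·f
i=56 'b': node 14→15
i=57 'b': node 15→19  → match P6@[55:57]
i=58 'b': node 19→6 ·f
i=59 'd': node 6→7
i=60 'b': node 7→8
i=61 'd': node 8→9  → match P1@[58:61]
i=62 'a': node 9→17 ·f  → match P4@[62:62]
i=63 'b': node 17→18  → match P5@[59:63]
i=64 'c': node 18→1 ·f
i=65 'b': node 1→2
i=66 'd': node 2→3

Result: [[4,1],[9,1],[10,4],[11,4],[15,4],[16,5],[22,4],[23,5],[26,4],[31,4],[35,1],[37,6],[40,1],[41,4],[46,0],[46,6],[47,4],[48,4],[51,3],[54,3],[57,6],[61,1],[62,4],[63,5]]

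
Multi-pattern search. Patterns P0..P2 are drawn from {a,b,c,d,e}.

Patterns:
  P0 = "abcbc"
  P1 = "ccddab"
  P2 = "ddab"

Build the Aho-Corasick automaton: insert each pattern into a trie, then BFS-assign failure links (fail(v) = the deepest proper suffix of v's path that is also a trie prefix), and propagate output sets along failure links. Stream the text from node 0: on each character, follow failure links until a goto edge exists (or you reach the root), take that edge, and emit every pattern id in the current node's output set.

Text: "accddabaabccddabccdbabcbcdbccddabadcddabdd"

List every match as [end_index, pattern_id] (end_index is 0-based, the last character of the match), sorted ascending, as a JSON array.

Build automaton:
Trie nodes:
  n0 'ε': a→1 c→6 d→12
  n1 'a': b→2
  n2 'ab': c→3
  n3 'abc': b→4
  n4 'abcb': c→5
  n5 'abcbc': ·  [P0 ends]
  n6 'c': c→7
  n7 'cc': d→8
  n8 'ccd': d→9
  n9 'ccdd': a→10
  n10 'ccdda': b→11
  n11 'ccddab': ·  [P1 ends]
  n12 'd': d→13
  n13 'dd': a→14
  n14 'dda': b→15
  n15 'ddab': ·  [P2 ends]

BFS fail/out derivation:
  n1('a'): parent n0 fail=0; on 'a' 0 → fail=0;  out ∅∪∅=∅
  n6('c'): parent n0 fail=0; on 'c' 0 → fail=0;  out ∅∪∅=∅
  n12('d'): parent n0 fail=0; on 'd' 0 → fail=0;  out ∅∪∅=∅
  n2('ab'): parent n1 fail=0; on 'b' 0 → fail=0;  out ∅∪∅=∅
  n7('cc'): parent n6 fail=0; on 'c' 0 → fail=6;  out ∅∪∅=∅
  n13('dd'): parent n12 fail=0; on 'd' 0 → fail=12;  out ∅∪∅=∅
  n3('abc'): parent n2 fail=0; on 'c' 0 → fail=6;  out ∅∪∅=∅
  n8('ccd'): parent n7 fail=6; on 'd' 6→0 → fail=12;  out ∅∪∅=∅
  n14('dda'): parent n13 fail=12; on 'a' 12→0 → fail=1;  out ∅∪∅=∅
  n4('abcb'): parent n3 fail=6; on 'b' 6→0 → fail=0;  out ∅∪∅=∅
  n9('ccdd'): parent n8 fail=12; on 'd' 12 → fail=13;  out ∅∪∅=∅
  n15('ddab'): parent n14 fail=1; on 'b' 1 → fail=2;  out {2}∪∅={2}
  n5('abcbc'): parent n4 fail=0; on 'c' 0 → fail=6;  out {0}∪∅={0}
  n10('ccdda'): parent n9 fail=13; on 'a' 13 → fail=14;  out ∅∪∅=∅
  n11('ccddab'): parent n10 fail=14; on 'b' 14 → fail=15;  out {1}∪{2}={1,2}

Run:
[0] read 'a'  n0⇒n1
[1] read 'c'  n1⇒n6 (fail-walked)
[2] read 'c'  n6⇒n7
[3] read 'd'  n7⇒n8
[4] read 'd'  n8⇒n9
[5] read 'a'  n9⇒n10
[6] read 'b'  n10⇒n11  → match P1@[1:6],P2@[3:6]
[7] read 'a'  n11⇒n1 (fail-walked)
[8] read 'a'  n1⇒n1 (fail-walked)
[9] read 'b'  n1⇒n2
[10] read 'c'  n2⇒n3
[11] read 'c'  n3⇒n7 (fail-walked)
[12] read 'd'  n7⇒n8
[13] read 'd'  n8⇒n9
[14] read 'a'  n9⇒n10
[15] read 'b'  n10⇒n11  → match P1@[10:15],P2@[12:15]
[16] read 'c'  n11⇒n3 (fail-walked)
[17] read 'c'  n3⇒n7 (fail-walked)
[18] read 'd'  n7⇒n8
[19] read 'b'  n8⇒n0 (fail-walked)
[20] read 'a'  n0⇒n1
[21] read 'b'  n1⇒n2
[22] read 'c'  n2⇒n3
[23] read 'b'  n3⇒n4
[24] read 'c'  n4⇒n5  → match P0@[20:24]
[25] read 'd'  n5⇒n12 (fail-walked)
[26] read 'b'  n12⇒n0 (fail-walked)
[27] read 'c'  n0⇒n6
[28] read 'c'  n6⇒n7
[29] read 'd'  n7⇒n8
[30] read 'd'  n8⇒n9
[31] read 'a'  n9⇒n10
[32] read 'b'  n10⇒n11  → match P1@[27:32],P2@[29:32]
[33] read 'a'  n11⇒n1 (fail-walked)
[34] read 'd'  n1⇒n12 (fail-walked)
[35] read 'c'  n12⇒n6 (fail-walked)
[36] read 'd'  n6⇒n12 (fail-walked)
[37] read 'd'  n12⇒n13
[38] read 'a'  n13⇒n14
[39] read 'b'  n14⇒n15  → match P2@[36:39]
[40] read 'd'  n15⇒n12 (fail-walked)
[41] read 'd'  n12⇒n13

Result: [[6,1],[6,2],[15,1],[15,2],[24,0],[32,1],[32,2],[39,2]]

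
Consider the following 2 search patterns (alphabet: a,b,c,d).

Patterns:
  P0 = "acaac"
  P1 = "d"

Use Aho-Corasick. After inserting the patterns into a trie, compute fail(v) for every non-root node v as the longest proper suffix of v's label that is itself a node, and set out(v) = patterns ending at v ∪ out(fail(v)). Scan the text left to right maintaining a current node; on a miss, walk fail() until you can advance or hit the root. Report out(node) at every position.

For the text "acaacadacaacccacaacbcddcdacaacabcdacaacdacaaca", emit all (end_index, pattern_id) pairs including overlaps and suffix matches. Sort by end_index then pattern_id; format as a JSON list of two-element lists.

Build automaton:
Trie (insert patterns):
  0='ε' goto a→1 d→6
  1='a' goto c→2
  2='ac' goto a→3
  3='aca' goto a→4
  4='acaa' goto c→5
  5='acaac' goto ·  ←P0
  6='d' goto ·  ←P1

Failure links (BFS by depth):
  fail(1) 'a': from fail(0)=0 chase 'a': 0 ⇒ 0;  out=∅∪out(0)=∅
  fail(6) 'd': from fail(0)=0 chase 'd': 0 ⇒ 0;  out={1}∪out(0)={1}
  fail(2) 'ac': from fail(1)=0 chase 'c': 0 ⇒ 0;  out=∅∪out(0)=∅
  fail(3) 'aca': from fail(2)=0 chase 'a': 0 ⇒ 1;  out=∅∪out(1)=∅
  fail(4) 'acaa': from fail(3)=1 chase 'a': 1→0 ⇒ 1;  out=∅∪out(1)=∅
  fail(5) 'acaac': from fail(4)=1 chase 'c': 1 ⇒ 2;  out={0}∪out(2)={0}

Scan:
[0] read 'a'  n0⇒n1
[1] read 'c'  n1⇒n2
[2] read 'a'  n2⇒n3
[3] read 'a'  n3⇒n4
[4] read 'c'  n4⇒n5  emit P0@[0:4]
[5] read 'a'  n5⇒n3 ·f
[6] read 'd'  n3⇒n6 ·f  emit P1@[6:6]
[7] read 'a'  n6⇒n1 ·f
[8] read 'c'  n1⇒n2
[9] read 'a'  n2⇒n3
[10] read 'a'  n3⇒n4
[11] read 'c'  n4⇒n5  emit P0@[7:11]
[12] read 'c'  n5⇒n0 ·f
[13] read 'c'  n0⇒n0
[14] read 'a'  n0⇒n1
[15] read 'c'  n1⇒n2
[16] read 'a'  n2⇒n3
[17] read 'a'  n3⇒n4
[18] read 'c'  n4⇒n5  emit P0@[14:18]
[19] read 'b'  n5⇒n0 ·f
[20] read 'c'  n0⇒n0
[21] read 'd'  n0⇒n6  emit P1@[21:21]
[22] read 'd'  n6⇒n6 ·f  emit P1@[22:22]
[23] read 'c'  n6⇒n0 ·f
[24] read 'd'  n0⇒n6  emit P1@[24:24]
[25] read 'a'  n6⇒n1 ·f
[26] read 'c'  n1⇒n2
[27] read 'a'  n2⇒n3
[28] read 'a'  n3⇒n4
[29] read 'c'  n4⇒n5  emit P0@[25:29]
[30] read 'a'  n5⇒n3 ·f
[31] read 'b'  n3⇒n0 ·f
[32] read 'c'  n0⇒n0
[33] read 'd'  n0⇒n6  emit P1@[33:33]
[34] read 'a'  n6⇒n1 ·f
[35] read 'c'  n1⇒n2
[36] read 'a'  n2⇒n3
[37] read 'a'  n3⇒n4
[38] read 'c'  n4⇒n5  emit P0@[34:38]
[39] read 'd'  n5⇒n6 ·f  emit P1@[39:39]
[40] read 'a'  n6⇒n1 ·f
[41] read 'c'  n1⇒n2
[42] read 'a'  n2⇒n3
[43] read 'a'  n3⇒n4
[44] read 'c'  n4⇒n5  emit P0@[40:44]
[45] read 'a'  n5⇒n3 ·f

All matches (sorted): [[4,0],[6,1],[11,0],[18,0],[21,1],[22,1],[24,1],[29,0],[33,1],[38,0],[39,1],[44,0]]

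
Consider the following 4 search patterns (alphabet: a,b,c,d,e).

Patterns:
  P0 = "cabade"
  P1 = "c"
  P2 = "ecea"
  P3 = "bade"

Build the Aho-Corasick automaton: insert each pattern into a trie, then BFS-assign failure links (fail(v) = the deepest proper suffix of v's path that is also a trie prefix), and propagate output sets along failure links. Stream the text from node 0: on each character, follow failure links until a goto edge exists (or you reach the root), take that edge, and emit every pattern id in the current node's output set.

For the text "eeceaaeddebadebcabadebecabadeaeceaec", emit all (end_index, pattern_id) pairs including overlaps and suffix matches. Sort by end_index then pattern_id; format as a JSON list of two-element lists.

Build automaton:
Trie (insert patterns):
  0='ε' goto b→11 c→1 e→7
  1='c' goto a→2  [P1 ends]
  2='ca' goto b→3
  3='cab' goto a→4
  4='caba' goto d→5
  5='cabad' goto e→6
  6='cabade' goto ·  [P0 ends]
  7='e' goto c→8
  8='ec' goto e→9
  9='ece' goto a→10
  10='ecea' goto ·  [P2 ends]
  11='b' goto a→12
  12='ba' goto d→13
  13='bad' goto e→14
  14='bade' goto ·  [P3 ends]

Failure links (BFS by depth):
  fail(1) 'c': from fail(0)=0 chase 'c': 0 ⇒ 0;  out={1}∪out(0)={1}
  fail(7) 'e': from fail(0)=0 chase 'e': 0 ⇒ 0;  out=∅∪out(0)=∅
  fail(11) 'b': from fail(0)=0 chase 'b': 0 ⇒ 0;  out=∅∪out(0)=∅
  fail(2) 'ca': from fail(1)=0 chase 'a': 0 ⇒ 0;  out=∅∪out(0)=∅
  fail(8) 'ec': from fail(7)=0 chase 'c': 0 ⇒ 1;  out=∅∪out(1)={1}
  fail(12) 'ba': from fail(11)=0 chase 'a': 0 ⇒ 0;  out=∅∪out(0)=∅
  fail(3) 'cab': from fail(2)=0 chase 'b': 0 ⇒ 11;  out=∅∪out(11)=∅
  fail(9) 'ece': from fail(8)=1 chase 'e': 1→0 ⇒ 7;  out=∅∪out(7)=∅
  fail(13) 'bad': from fail(12)=0 chase 'd': 0 ⇒ 0;  out=∅∪out(0)=∅
  fail(4) 'caba': from fail(3)=11 chase 'a': 11 ⇒ 12;  out=∅∪out(12)=∅
  fail(10) 'ecea': from fail(9)=7 chase 'a': 7→0 ⇒ 0;  out={2}∪out(0)={2}
  fail(14) 'bade': from fail(13)=0 chase 'e': 0 ⇒ 7;  out={3}∪out(7)={3}
  fail(5) 'cabad': from fail(4)=12 chase 'd': 12 ⇒ 13;  out=∅∪out(13)=∅
  fail(6) 'cabade': from fail(5)=13 chase 'e': 13 ⇒ 14;  out={0}∪out(14)={0,3}

Text stream:
pos 0 'e': at 7
pos 1 'e': at 7 (fail-walked)
pos 2 'c': at 8  emit P1@[2:2]
pos 3 'e': at 9
pos 4 'a': at 10  emit P2@[1:4]
pos 5 'a': at 0 (fail-walked)
pos 6 'e': at 7
pos 7 'd': at 0 (fail-walked)
pos 8 'd': at 0
pos 9 'e': at 7
pos 10 'b': at 11 (fail-walked)
pos 11 'a': at 12
pos 12 'd': at 13
pos 13 'e': at 14  emit P3@[10:13]
pos 14 'b': at 11 (fail-walked)
pos 15 'c': at 1 (fail-walked)  emit P1@[15:15]
pos 16 'a': at 2
pos 17 'b': at 3
pos 18 'a': at 4
pos 19 'd': at 5
pos 20 'e': at 6  emit P0@[15:20],P3@[17:20]
pos 21 'b': at 11 (fail-walked)
pos 22 'e': at 7 (fail-walked)
pos 23 'c': at 8  emit P1@[23:23]
pos 24 'a': at 2 (fail-walked)
pos 25 'b': at 3
pos 26 'a': at 4
pos 27 'd': at 5
pos 28 'e': at 6  emit P0@[23:28],P3@[25:28]
pos 29 'a': at 0 (fail-walked)
pos 30 'e': at 7
pos 31 'c': at 8  emit P1@[31:31]
pos 32 'e': at 9
pos 33 'a': at 10  emit P2@[30:33]
pos 34 'e': at 7 (fail-walked)
pos 35 'c': at 8  emit P1@[35:35]

All matches (sorted): [[2,1],[4,2],[13,3],[15,1],[20,0],[20,3],[23,1],[28,0],[28,3],[31,1],[33,2],[35,1]]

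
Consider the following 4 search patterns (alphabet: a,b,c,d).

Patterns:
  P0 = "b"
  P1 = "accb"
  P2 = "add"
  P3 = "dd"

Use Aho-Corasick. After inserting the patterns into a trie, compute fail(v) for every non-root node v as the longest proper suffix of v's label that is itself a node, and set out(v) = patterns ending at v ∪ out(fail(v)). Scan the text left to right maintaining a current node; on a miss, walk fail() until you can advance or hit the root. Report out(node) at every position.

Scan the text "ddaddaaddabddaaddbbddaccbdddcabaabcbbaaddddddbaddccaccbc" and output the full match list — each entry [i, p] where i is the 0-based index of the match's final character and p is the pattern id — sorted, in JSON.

Build automaton:
Trie (insert patterns):
  0='ε' goto a→2 b→1 d→8
  1='b' goto ·  [P0 ends]
  2='a' goto c→3 d→6
  3='ac' goto c→4
  4='acc' goto b→5
  5='accb' goto ·  [P1 ends]
  6='ad' goto d→7
  7='add' goto ·  [P2 ends]
  8='d' goto d→9
  9='dd' goto ·  [P3 ends]

BFS fail/out derivation:
  n1('b'): parent n0 fail=0; on 'b' 0 → fail=0;  out {0}∪∅={0}
  n2('a'): parent n0 fail=0; on 'a' 0 → fail=0;  out ∅∪∅=∅
  n8('d'): parent n0 fail=0; on 'd' 0 → fail=0;  out ∅∪∅=∅
  n3('ac'): parent n2 fail=0; on 'c' 0 → fail=0;  out ∅∪∅=∅
  n6('ad'): parent n2 fail=0; on 'd' 0 → fail=8;  out ∅∪∅=∅
  n9('dd'): parent n8 fail=0; on 'd' 0 → fail=8;  out {3}∪∅={3}
  n4('acc'): parent n3 fail=0; on 'c' 0 → fail=0;  out ∅∪∅=∅
  n7('add'): parent n6 fail=8; on 'd' 8 → fail=9;  out {2}∪{3}={2,3}
  n5('accb'): parent n4 fail=0; on 'b' 0 → fail=1;  out {1}∪{0}={0,1}

Run:
pos 0 'd': at 8
pos 1 'd': at 9  emit P3@[0:1]
pos 2 'a': at 2 (via fail)
pos 3 'd': at 6
pos 4 'd': at 7  emit P2@[2:4],P3@[3:4]
pos 5 'a': at 2 (via fail)
pos 6 'a': at 2 (via fail)
pos 7 'd': at 6
pos 8 'd': at 7  emit P2@[6:8],P3@[7:8]
pos 9 'a': at 2 (via fail)
pos 10 'b': at 1 (via fail)  emit P0@[10:10]
pos 11 'd': at 8 (via fail)
pos 12 'd': at 9  emit P3@[11:12]
pos 13 'a': at 2 (via fail)
pos 14 'a': at 2 (via fail)
pos 15 'd': at 6
pos 16 'd': at 7  emit P2@[14:16],P3@[15:16]
pos 17 'b': at 1 (via fail)  emit P0@[17:17]
pos 18 'b': at 1 (via fail)  emit P0@[18:18]
pos 19 'd': at 8 (via fail)
pos 20 'd': at 9  emit P3@[19:20]
pos 21 'a': at 2 (via fail)
pos 22 'c': at 3
pos 23 'c': at 4
pos 24 'b': at 5  emit P0@[24:24],P1@[21:24]
pos 25 'd': at 8 (via fail)
pos 26 'd': at 9  emit P3@[25:26]
pos 27 'd': at 9 (via fail)  emit P3@[26:27]
pos 28 'c': at 0 (via fail)
pos 29 'a': at 2
pos 30 'b': at 1 (via fail)  emit P0@[30:30]
pos 31 'a': at 2 (via fail)
pos 32 'a': at 2 (via fail)
pos 33 'b': at 1 (via fail)  emit P0@[33:33]
pos 34 'c': at 0 (via fail)
pos 35 'b': at 1  emit P0@[35:35]
pos 36 'b': at 1 (via fail)  emit P0@[36:36]
pos 37 'a': at 2 (via fail)
pos 38 'a': at 2 (via fail)
pos 39 'd': at 6
pos 40 'd': at 7  emit P2@[38:40],P3@[39:40]
pos 41 'd': at 9 (via fail)  emit P3@[40:41]
pos 42 'd': at 9 (via fail)  emit P3@[41:42]
pos 43 'd': at 9 (via fail)  emit P3@[42:43]
pos 44 'd': at 9 (via fail)  emit P3@[43:44]
pos 45 'b': at 1 (via fail)  emit P0@[45:45]
pos 46 'a': at 2 (via fail)
pos 47 'd': at 6
pos 48 'd': at 7  emit P2@[46:48],P3@[47:48]
pos 49 'c': at 0 (via fail)
pos 50 'c': at 0
pos 51 'a': at 2
pos 52 'c': at 3
pos 53 'c': at 4
pos 54 'b': at 5  emit P0@[54:54],P1@[51:54]
pos 55 'c': at 0 (via fail)

Result: [[1,3],[4,2],[4,3],[8,2],[8,3],[10,0],[12,3],[16,2],[16,3],[17,0],[18,0],[20,3],[24,0],[24,1],[26,3],[27,3],[30,0],[33,0],[35,0],[36,0],[40,2],[40,3],[41,3],[42,3],[43,3],[44,3],[45,0],[48,2],[48,3],[54,0],[54,1]]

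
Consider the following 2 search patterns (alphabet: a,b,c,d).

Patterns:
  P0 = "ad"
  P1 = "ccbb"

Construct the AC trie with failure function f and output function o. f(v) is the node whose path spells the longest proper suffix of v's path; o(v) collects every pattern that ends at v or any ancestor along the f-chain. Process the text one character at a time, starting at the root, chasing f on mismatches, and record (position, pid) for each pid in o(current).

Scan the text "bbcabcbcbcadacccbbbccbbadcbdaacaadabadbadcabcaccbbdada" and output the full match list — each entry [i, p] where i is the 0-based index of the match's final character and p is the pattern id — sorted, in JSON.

Construct AC machine:
Trie (insert patterns):
  n0 'ε': a→1 c→3
  n1 'a': d→2
  n2 'ad': ·  [P0 ends]
  n3 'c': c→4
  n4 'cc': b→5
  n5 'ccb': b→6
  n6 'ccbb': ·  [P1 ends]

BFS fail/out derivation:
  fail(1) 'a': from fail(0)=0 chase 'a': 0 ⇒ 0;  out=∅∪out(0)=∅
  fail(3) 'c': from fail(0)=0 chase 'c': 0 ⇒ 0;  out=∅∪out(0)=∅
  fail(2) 'ad': from fail(1)=0 chase 'd': 0 ⇒ 0;  out={0}∪out(0)={0}
  fail(4) 'cc': from fail(3)=0 chase 'c': 0 ⇒ 3;  out=∅∪out(3)=∅
  fail(5) 'ccb': from fail(4)=3 chase 'b': 3→0 ⇒ 0;  out=∅∪out(0)=∅
  fail(6) 'ccbb': from fail(5)=0 chase 'b': 0 ⇒ 0;  out={1}∪out(0)={1}

Scan:
i=0 'b': node 0→0
i=1 'b': node 0→0
i=2 'c': node 0→3
i=3 'a': node 3→1 (fail-walked)
i=4 'b': node 1→0 (fail-walked)
i=5 'c': node 0→3
i=6 'b': node 3→0 (fail-walked)
i=7 'c': node 0→3
i=8 'b': node 3→0 (fail-walked)
i=9 'c': node 0→3
i=10 'a': node 3→1 (fail-walked)
i=11 'd': node 1→2  ** P0@[10:11]
i=12 'a': node 2→1 (fail-walked)
i=13 'c': node 1→3 (fail-walked)
i=14 'c': node 3→4
i=15 'c': node 4→4 (fail-walked)
i=16 'b': node 4→5
i=17 'b': node 5→6  ** P1@[14:17]
i=18 'b': node 6→0 (fail-walked)
i=19 'c': node 0→3
i=20 'c': node 3→4
i=21 'b': node 4→5
i=22 'b': node 5→6  ** P1@[19:22]
i=23 'a': node 6→1 (fail-walked)
i=24 'd': node 1→2  ** P0@[23:24]
i=25 'c': node 2→3 (fail-walked)
i=26 'b': node 3→0 (fail-walked)
i=27 'd': node 0→0
i=28 'a': node 0→1
i=29 'a': node 1→1 (fail-walked)
i=30 'c': node 1→3 (fail-walked)
i=31 'a': node 3→1 (fail-walked)
i=32 'a': node 1→1 (fail-walked)
i=33 'd': node 1→2  ** P0@[32:33]
i=34 'a': node 2→1 (fail-walked)
i=35 'b': node 1→0 (fail-walked)
i=36 'a': node 0→1
i=37 'd': node 1→2  ** P0@[36:37]
i=38 'b': node 2→0 (fail-walked)
i=39 'a': node 0→1
i=40 'd': node 1→2  ** P0@[39:40]
i=41 'c': node 2→3 (fail-walked)
i=42 'a': node 3→1 (fail-walked)
i=43 'b': node 1→0 (fail-walked)
i=44 'c': node 0→3
i=45 'a': node 3→1 (fail-walked)
i=46 'c': node 1→3 (fail-walked)
i=47 'c': node 3→4
i=48 'b': node 4→5
i=49 'b': node 5→6  ** P1@[46:49]
i=50 'd': node 6→0 (fail-walked)
i=51 'a': node 0→1
i=52 'd': node 1→2  ** P0@[51:52]
i=53 'a': node 2→1 (fail-walked)

Result: [[11,0],[17,1],[22,1],[24,0],[33,0],[37,0],[40,0],[49,1],[52,0]]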